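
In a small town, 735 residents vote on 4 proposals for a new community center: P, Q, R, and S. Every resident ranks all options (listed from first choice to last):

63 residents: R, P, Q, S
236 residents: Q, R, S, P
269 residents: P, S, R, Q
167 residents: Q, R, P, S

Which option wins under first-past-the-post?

Q

First-place votes: P 269, Q 403, R 63, S 0.
Q has the most first-place votes.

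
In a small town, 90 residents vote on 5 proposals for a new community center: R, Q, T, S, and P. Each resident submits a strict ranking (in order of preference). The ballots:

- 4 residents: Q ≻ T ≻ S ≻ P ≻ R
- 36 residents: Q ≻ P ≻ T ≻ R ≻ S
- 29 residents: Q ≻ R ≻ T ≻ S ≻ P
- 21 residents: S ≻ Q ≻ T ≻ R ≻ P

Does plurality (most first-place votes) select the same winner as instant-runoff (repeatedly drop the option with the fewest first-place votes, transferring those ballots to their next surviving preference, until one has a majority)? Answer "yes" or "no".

yes

Plurality — first-place votes: R 0, Q 69, T 0, S 21, P 0. Winner: Q.
Instant-runoff — R1 R 0, Q 69, T 0, S 21, P 0 (Q winner). Winner: Q.
The two methods agree.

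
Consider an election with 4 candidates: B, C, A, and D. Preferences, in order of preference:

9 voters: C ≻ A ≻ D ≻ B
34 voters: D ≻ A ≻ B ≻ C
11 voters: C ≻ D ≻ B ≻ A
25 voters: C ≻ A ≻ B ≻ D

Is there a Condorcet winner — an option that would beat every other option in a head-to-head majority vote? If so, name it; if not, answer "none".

C vs B: 45–34 for C.
C vs A: 45–34 for C.
C vs D: 45–34 for C.
C beats every other option head-to-head.

C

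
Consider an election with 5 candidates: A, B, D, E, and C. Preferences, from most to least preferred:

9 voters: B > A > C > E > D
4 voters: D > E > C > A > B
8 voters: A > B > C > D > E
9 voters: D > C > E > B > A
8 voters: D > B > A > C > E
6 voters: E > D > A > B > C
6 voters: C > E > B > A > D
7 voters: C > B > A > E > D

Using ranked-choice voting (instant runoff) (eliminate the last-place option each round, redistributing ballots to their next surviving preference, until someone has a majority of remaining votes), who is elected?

B

Round 1: A 8, B 9, D 21, E 6, C 13. Eliminate E.
Round 2: A 8, B 9, D 27, C 13. Eliminate A.
Round 3: B 17, D 27, C 13. Eliminate C.
Round 4: B 30, D 27. B has a majority.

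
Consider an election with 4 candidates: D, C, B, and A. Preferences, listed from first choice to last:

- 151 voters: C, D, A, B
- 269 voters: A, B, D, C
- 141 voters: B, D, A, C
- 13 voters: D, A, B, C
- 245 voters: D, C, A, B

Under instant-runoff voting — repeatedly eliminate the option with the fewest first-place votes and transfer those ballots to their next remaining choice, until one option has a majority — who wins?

Round 1: D 258, C 151, B 141, A 269. Eliminate B.
Round 2: D 399, C 151, A 269. Eliminate C.
Round 3: D 550, A 269. D has a majority.

D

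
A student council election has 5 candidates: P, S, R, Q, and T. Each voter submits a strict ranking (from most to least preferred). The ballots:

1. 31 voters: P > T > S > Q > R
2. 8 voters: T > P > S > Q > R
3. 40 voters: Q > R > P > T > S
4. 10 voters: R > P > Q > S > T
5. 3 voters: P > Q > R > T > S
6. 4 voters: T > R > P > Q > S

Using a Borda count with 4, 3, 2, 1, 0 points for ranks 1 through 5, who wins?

P: 31·4 + 8·3 + 40·2 + 10·3 + 3·4 + 4·2 = 278
S: 31·2 + 8·2 + 40·0 + 10·1 + 3·0 + 4·0 = 88
R: 31·0 + 8·0 + 40·3 + 10·4 + 3·2 + 4·3 = 178
Q: 31·1 + 8·1 + 40·4 + 10·2 + 3·3 + 4·1 = 232
T: 31·3 + 8·4 + 40·1 + 10·0 + 3·1 + 4·4 = 184
P has the highest Borda score (278).

P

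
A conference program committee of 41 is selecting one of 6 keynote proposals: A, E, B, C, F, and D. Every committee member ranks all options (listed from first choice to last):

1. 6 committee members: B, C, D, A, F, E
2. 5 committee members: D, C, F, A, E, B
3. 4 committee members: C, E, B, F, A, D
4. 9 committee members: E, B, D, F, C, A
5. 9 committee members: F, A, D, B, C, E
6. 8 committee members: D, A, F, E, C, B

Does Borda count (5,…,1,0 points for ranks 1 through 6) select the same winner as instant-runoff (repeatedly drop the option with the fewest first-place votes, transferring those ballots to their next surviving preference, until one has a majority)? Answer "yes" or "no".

Borda — scores: A 94, E 82, B 96, C 90, F 116, D 137. Winner: D.
Instant-runoff — R1 A 0, E 9, B 6, C 4, F 9, D 13 (A out); R2 E 9, B 6, C 4, F 9, D 13 (C out); R3 E 13, B 6, F 9, D 13 (B out); R4 E 13, F 9, D 19 (F out); R5 E 13, D 28 (D winner). Winner: D.
The two methods agree.

yes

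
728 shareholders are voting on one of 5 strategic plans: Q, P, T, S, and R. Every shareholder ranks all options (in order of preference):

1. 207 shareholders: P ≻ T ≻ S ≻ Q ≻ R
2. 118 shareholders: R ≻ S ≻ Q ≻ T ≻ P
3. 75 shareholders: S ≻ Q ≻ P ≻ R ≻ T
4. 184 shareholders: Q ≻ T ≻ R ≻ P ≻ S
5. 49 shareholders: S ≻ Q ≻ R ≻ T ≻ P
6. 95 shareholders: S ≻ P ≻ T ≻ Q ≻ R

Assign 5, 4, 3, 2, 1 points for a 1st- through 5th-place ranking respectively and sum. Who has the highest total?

Q

Q: 207·2 + 118·3 + 75·4 + 184·5 + 49·4 + 95·2 = 2374
P: 207·5 + 118·1 + 75·3 + 184·2 + 49·1 + 95·4 = 2175
T: 207·4 + 118·2 + 75·1 + 184·4 + 49·2 + 95·3 = 2258
S: 207·3 + 118·4 + 75·5 + 184·1 + 49·5 + 95·5 = 2372
R: 207·1 + 118·5 + 75·2 + 184·3 + 49·3 + 95·1 = 1741
Q has the highest Borda score (2374).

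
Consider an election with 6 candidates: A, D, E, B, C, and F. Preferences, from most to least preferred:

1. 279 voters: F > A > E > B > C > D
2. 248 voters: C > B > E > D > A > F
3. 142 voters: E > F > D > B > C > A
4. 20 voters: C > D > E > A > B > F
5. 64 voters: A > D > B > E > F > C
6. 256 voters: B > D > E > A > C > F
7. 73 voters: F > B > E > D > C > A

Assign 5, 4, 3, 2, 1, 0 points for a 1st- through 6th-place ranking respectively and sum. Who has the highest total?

A: 279·4 + 248·1 + 142·0 + 20·2 + 64·5 + 256·2 + 73·0 = 2236
D: 279·0 + 248·2 + 142·3 + 20·4 + 64·4 + 256·4 + 73·2 = 2428
E: 279·3 + 248·3 + 142·5 + 20·3 + 64·2 + 256·3 + 73·3 = 3466
B: 279·2 + 248·4 + 142·2 + 20·1 + 64·3 + 256·5 + 73·4 = 3618
C: 279·1 + 248·5 + 142·1 + 20·5 + 64·0 + 256·1 + 73·1 = 2090
F: 279·5 + 248·0 + 142·4 + 20·0 + 64·1 + 256·0 + 73·5 = 2392
B has the highest Borda score (3618).

B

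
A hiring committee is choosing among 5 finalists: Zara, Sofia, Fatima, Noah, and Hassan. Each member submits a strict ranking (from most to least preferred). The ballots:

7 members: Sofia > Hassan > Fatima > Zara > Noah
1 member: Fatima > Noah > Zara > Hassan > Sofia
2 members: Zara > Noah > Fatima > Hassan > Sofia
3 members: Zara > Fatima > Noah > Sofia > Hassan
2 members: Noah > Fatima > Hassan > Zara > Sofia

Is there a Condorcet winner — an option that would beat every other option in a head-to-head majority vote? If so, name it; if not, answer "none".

Fatima

Fatima vs Zara: 10–5 for Fatima.
Fatima vs Sofia: 8–7 for Fatima.
Fatima vs Noah: 11–4 for Fatima.
Fatima vs Hassan: 8–7 for Fatima.
Fatima beats every other option head-to-head.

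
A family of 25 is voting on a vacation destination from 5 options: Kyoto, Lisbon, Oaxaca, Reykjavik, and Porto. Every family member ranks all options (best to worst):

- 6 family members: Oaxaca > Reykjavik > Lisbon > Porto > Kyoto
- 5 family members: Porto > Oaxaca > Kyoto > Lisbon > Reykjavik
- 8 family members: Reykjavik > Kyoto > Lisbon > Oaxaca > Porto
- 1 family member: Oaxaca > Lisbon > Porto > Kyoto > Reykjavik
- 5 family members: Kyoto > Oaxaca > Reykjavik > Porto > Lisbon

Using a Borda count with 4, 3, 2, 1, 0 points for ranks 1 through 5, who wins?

Kyoto: 6·0 + 5·2 + 8·3 + 1·1 + 5·4 = 55
Lisbon: 6·2 + 5·1 + 8·2 + 1·3 + 5·0 = 36
Oaxaca: 6·4 + 5·3 + 8·1 + 1·4 + 5·3 = 66
Reykjavik: 6·3 + 5·0 + 8·4 + 1·0 + 5·2 = 60
Porto: 6·1 + 5·4 + 8·0 + 1·2 + 5·1 = 33
Oaxaca has the highest Borda score (66).

Oaxaca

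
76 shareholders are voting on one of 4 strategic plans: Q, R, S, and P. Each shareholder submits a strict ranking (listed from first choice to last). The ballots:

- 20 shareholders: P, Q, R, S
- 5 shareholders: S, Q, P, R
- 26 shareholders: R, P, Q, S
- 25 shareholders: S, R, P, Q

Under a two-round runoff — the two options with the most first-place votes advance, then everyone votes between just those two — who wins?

R

Round 1 first-place votes: Q 0, R 26, S 30, P 20.
S and R advance.
Runoff: S is preferred to R by 30 voters; R by 46.
R wins the runoff.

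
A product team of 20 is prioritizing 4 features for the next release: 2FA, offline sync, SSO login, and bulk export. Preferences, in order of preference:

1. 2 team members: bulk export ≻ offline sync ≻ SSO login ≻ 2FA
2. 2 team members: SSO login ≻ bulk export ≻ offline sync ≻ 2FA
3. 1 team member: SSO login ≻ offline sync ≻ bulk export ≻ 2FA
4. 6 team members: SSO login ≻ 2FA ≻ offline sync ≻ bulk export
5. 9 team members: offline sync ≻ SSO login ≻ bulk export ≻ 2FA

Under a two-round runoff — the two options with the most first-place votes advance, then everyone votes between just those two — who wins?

Round 1 first-place votes: 2FA 0, offline sync 9, SSO login 9, bulk export 2.
offline sync and SSO login advance.
Runoff: offline sync is preferred to SSO login by 11 voters; SSO login by 9.
offline sync wins the runoff.

offline sync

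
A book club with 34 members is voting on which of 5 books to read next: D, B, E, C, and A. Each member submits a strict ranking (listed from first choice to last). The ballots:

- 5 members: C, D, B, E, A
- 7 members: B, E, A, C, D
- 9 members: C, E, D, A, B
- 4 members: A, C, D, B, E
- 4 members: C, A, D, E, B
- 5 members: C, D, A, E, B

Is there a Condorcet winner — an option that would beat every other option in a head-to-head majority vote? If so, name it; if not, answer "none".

C

C vs D: 34–0 for C.
C vs B: 27–7 for C.
C vs E: 27–7 for C.
C vs A: 23–11 for C.
C beats every other option head-to-head.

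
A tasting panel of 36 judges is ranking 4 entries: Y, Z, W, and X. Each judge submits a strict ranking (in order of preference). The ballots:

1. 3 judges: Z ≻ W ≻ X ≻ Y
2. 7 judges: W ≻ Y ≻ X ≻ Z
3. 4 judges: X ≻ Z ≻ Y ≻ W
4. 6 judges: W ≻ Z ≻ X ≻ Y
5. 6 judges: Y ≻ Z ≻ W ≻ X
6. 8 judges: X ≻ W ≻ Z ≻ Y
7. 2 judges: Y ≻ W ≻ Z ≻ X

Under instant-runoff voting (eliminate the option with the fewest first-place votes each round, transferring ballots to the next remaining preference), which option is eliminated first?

Round 1: Y 8, Z 3, W 13, X 12. Eliminate Z.

Z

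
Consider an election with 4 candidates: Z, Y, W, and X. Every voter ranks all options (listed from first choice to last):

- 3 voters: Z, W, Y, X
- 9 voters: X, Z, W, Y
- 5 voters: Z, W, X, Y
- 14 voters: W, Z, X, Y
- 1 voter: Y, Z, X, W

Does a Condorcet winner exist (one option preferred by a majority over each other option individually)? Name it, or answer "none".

Z vs Y: 31–1 for Z.
Z vs W: 18–14 for Z.
Z vs X: 23–9 for Z.
Z beats every other option head-to-head.

Z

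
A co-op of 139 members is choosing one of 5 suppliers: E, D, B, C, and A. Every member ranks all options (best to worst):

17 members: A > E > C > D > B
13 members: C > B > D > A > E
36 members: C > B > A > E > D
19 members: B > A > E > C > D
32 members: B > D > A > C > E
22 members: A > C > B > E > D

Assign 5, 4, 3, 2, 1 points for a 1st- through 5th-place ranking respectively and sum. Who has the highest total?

B

E: 17·4 + 13·1 + 36·2 + 19·3 + 32·1 + 22·2 = 286
D: 17·2 + 13·3 + 36·1 + 19·1 + 32·4 + 22·1 = 278
B: 17·1 + 13·4 + 36·4 + 19·5 + 32·5 + 22·3 = 534
C: 17·3 + 13·5 + 36·5 + 19·2 + 32·2 + 22·4 = 486
A: 17·5 + 13·2 + 36·3 + 19·4 + 32·3 + 22·5 = 501
B has the highest Borda score (534).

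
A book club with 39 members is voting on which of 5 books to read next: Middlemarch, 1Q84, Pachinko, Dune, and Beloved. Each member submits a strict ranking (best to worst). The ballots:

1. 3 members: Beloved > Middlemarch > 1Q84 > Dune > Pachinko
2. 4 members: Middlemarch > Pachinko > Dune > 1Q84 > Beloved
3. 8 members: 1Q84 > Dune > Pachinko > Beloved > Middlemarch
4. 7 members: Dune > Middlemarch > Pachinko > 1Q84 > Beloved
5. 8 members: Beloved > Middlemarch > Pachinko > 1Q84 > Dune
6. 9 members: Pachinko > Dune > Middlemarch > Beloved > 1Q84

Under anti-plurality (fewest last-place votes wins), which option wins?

Pachinko

Last-place votes: Middlemarch 8, 1Q84 9, Pachinko 3, Dune 8, Beloved 11.
Pachinko is ranked last by the fewest voters, so Pachinko wins.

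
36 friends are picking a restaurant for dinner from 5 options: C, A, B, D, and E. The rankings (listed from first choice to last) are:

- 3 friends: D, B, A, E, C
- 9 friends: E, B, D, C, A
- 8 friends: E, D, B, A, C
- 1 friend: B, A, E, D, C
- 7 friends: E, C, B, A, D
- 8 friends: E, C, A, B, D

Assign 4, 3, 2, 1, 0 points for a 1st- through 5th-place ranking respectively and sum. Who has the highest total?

C: 3·0 + 9·1 + 8·0 + 1·0 + 7·3 + 8·3 = 54
A: 3·2 + 9·0 + 8·1 + 1·3 + 7·1 + 8·2 = 40
B: 3·3 + 9·3 + 8·2 + 1·4 + 7·2 + 8·1 = 78
D: 3·4 + 9·2 + 8·3 + 1·1 + 7·0 + 8·0 = 55
E: 3·1 + 9·4 + 8·4 + 1·2 + 7·4 + 8·4 = 133
E has the highest Borda score (133).

E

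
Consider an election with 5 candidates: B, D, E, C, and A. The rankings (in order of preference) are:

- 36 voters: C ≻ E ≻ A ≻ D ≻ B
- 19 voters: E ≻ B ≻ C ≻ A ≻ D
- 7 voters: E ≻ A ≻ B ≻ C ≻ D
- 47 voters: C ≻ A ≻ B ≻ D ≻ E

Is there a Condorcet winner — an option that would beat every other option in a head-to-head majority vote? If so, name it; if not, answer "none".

C

C vs B: 83–26 for C.
C vs D: 109–0 for C.
C vs E: 83–26 for C.
C vs A: 102–7 for C.
C beats every other option head-to-head.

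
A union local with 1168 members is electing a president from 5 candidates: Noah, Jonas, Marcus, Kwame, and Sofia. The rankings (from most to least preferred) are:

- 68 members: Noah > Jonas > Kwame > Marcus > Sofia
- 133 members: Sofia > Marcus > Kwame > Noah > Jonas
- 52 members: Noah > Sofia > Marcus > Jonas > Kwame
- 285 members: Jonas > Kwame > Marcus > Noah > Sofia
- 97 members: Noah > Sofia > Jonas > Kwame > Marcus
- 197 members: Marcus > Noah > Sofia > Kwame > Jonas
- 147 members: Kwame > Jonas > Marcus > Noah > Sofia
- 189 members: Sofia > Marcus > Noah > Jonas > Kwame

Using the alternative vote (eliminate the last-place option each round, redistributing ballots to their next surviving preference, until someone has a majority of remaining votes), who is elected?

Round 1: Noah 217, Jonas 285, Marcus 197, Kwame 147, Sofia 322. Eliminate Kwame.
Round 2: Noah 217, Jonas 432, Marcus 197, Sofia 322. Eliminate Marcus.
Round 3: Noah 414, Jonas 432, Sofia 322. Eliminate Sofia.
Round 4: Noah 736, Jonas 432. Noah has a majority.

Noah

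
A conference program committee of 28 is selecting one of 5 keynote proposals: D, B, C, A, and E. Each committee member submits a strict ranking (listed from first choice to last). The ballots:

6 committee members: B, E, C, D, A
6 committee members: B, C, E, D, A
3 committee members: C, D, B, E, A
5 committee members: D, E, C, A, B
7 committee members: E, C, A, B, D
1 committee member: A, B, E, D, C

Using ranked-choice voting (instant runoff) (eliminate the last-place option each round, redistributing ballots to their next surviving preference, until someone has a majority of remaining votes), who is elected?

B

Round 1: D 5, B 12, C 3, A 1, E 7. Eliminate A.
Round 2: D 5, B 13, C 3, E 7. Eliminate C.
Round 3: D 8, B 13, E 7. Eliminate E.
Round 4: D 8, B 20. B has a majority.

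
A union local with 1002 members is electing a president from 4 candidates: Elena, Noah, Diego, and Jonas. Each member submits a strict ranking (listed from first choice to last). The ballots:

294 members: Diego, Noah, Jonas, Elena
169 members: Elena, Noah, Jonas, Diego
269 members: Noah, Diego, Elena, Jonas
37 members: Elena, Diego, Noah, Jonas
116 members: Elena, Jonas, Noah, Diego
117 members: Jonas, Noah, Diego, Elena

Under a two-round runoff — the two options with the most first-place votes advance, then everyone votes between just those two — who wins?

Round 1 first-place votes: Elena 322, Noah 269, Diego 294, Jonas 117.
Elena and Diego advance.
Runoff: Elena is preferred to Diego by 322 voters; Diego by 680.
Diego wins the runoff.

Diego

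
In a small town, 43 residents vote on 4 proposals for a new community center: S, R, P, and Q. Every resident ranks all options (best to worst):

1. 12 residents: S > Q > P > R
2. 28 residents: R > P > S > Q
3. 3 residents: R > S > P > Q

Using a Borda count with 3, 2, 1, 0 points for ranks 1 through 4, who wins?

R

S: 12·3 + 28·1 + 3·2 = 70
R: 12·0 + 28·3 + 3·3 = 93
P: 12·1 + 28·2 + 3·1 = 71
Q: 12·2 + 28·0 + 3·0 = 24
R has the highest Borda score (93).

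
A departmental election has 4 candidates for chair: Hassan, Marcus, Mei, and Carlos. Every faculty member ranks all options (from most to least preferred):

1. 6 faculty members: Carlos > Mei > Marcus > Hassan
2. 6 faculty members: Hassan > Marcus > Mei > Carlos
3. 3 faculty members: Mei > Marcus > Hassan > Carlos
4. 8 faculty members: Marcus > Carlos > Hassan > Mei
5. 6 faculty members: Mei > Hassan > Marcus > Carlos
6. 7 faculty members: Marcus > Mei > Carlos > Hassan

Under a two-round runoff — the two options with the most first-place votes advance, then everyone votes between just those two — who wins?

Round 1 first-place votes: Hassan 6, Marcus 15, Mei 9, Carlos 6.
Marcus and Mei advance.
Runoff: Marcus is preferred to Mei by 21 voters; Mei by 15.
Marcus wins the runoff.

Marcus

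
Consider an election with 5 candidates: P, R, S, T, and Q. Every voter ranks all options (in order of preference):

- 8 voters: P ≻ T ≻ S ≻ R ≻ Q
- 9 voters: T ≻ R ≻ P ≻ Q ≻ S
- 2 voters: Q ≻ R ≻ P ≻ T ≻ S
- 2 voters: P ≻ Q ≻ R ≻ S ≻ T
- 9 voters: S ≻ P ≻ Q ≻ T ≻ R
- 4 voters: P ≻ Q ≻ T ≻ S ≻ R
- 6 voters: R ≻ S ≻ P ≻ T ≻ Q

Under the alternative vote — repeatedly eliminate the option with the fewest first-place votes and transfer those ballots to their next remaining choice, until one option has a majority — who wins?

P

Round 1: P 14, R 6, S 9, T 9, Q 2. Eliminate Q.
Round 2: P 14, R 8, S 9, T 9. Eliminate R.
Round 3: P 16, S 15, T 9. Eliminate T.
Round 4: P 25, S 15. P has a majority.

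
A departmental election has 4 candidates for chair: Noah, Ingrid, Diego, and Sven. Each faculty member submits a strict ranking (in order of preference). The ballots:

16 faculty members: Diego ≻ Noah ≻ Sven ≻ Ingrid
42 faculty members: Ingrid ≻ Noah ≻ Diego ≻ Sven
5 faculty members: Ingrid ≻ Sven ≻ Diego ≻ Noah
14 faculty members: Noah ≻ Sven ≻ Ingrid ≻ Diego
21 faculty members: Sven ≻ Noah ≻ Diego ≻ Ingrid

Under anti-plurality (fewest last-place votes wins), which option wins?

Last-place votes: Noah 5, Ingrid 37, Diego 14, Sven 42.
Noah is ranked last by the fewest voters, so Noah wins.

Noah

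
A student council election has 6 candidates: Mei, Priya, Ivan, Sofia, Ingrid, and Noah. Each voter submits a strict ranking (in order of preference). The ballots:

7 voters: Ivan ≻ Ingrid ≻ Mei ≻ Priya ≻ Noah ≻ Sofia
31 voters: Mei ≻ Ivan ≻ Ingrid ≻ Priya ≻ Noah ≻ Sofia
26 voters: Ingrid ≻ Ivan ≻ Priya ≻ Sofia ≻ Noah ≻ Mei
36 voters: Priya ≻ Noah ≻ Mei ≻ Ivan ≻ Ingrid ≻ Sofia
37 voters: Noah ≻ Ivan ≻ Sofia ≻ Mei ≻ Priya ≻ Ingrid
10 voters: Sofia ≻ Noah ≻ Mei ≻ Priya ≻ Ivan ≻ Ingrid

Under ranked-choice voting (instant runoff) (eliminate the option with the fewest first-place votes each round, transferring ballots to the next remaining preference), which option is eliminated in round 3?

Round 1: Mei 31, Priya 36, Ivan 7, Sofia 10, Ingrid 26, Noah 37. Eliminate Ivan.
Round 2: Mei 31, Priya 36, Sofia 10, Ingrid 33, Noah 37. Eliminate Sofia.
Round 3: Mei 31, Priya 36, Ingrid 33, Noah 47. Eliminate Mei.

Mei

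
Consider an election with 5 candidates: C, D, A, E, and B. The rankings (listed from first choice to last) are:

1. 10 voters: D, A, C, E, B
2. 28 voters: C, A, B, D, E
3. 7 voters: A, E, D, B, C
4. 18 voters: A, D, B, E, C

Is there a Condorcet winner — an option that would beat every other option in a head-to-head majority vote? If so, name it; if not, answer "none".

A

A vs C: 35–28 for A.
A vs D: 53–10 for A.
A vs E: 63–0 for A.
A vs B: 63–0 for A.
A beats every other option head-to-head.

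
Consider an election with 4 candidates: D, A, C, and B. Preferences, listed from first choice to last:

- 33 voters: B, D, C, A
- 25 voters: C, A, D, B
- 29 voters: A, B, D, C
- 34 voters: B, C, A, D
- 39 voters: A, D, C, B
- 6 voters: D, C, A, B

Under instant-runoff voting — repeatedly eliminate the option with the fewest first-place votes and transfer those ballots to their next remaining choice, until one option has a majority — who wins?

Round 1: D 6, A 68, C 25, B 67. Eliminate D.
Round 2: A 68, C 31, B 67. Eliminate C.
Round 3: A 99, B 67. A has a majority.

A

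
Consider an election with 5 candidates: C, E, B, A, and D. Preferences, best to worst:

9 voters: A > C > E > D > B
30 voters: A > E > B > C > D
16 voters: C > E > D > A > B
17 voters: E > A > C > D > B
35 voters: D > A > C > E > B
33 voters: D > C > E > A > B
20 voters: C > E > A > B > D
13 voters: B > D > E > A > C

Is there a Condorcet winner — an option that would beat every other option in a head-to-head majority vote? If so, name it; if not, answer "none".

Checking pairwise contests:
A beats C 104–69.
C beats E 113–60.
C beats B 130–43.
E beats A 99–74.
C beats D 92–81.
Every option loses at least one head-to-head, so there is no Condorcet winner.

none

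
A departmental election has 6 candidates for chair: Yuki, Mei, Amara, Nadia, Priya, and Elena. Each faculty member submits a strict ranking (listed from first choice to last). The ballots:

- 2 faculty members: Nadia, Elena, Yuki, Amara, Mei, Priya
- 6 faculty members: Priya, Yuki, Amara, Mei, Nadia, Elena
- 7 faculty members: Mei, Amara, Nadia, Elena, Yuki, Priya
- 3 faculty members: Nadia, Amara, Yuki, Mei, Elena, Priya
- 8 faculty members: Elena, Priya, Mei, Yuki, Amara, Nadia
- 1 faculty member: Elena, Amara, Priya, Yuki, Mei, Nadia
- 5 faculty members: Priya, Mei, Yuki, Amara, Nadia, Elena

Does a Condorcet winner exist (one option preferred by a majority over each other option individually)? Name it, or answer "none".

none

Checking pairwise contests:
Mei beats Yuki 20–12.
Priya beats Mei 20–12.
Yuki beats Amara 21–11.
Yuki beats Nadia 20–12.
Elena beats Priya 21–11.
Mei beats Elena 21–11.
Every option loses at least one head-to-head, so there is no Condorcet winner.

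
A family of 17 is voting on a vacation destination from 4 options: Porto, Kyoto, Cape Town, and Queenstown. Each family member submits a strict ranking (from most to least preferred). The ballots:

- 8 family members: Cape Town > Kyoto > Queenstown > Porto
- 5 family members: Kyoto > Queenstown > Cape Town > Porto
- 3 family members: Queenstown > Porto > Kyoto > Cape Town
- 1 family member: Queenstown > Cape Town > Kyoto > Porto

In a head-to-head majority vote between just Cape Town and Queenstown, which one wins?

Voters preferring Cape Town to Queenstown: 8; preferring Queenstown to Cape Town: 9.
Queenstown wins the head-to-head.

Queenstown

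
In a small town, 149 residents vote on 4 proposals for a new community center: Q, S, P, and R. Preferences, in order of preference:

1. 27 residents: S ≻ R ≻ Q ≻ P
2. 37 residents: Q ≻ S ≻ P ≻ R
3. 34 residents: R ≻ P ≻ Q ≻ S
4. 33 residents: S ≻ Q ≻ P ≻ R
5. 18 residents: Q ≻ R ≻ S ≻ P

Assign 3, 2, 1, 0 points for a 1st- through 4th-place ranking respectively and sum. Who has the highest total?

Q: 27·1 + 37·3 + 34·1 + 33·2 + 18·3 = 292
S: 27·3 + 37·2 + 34·0 + 33·3 + 18·1 = 272
P: 27·0 + 37·1 + 34·2 + 33·1 + 18·0 = 138
R: 27·2 + 37·0 + 34·3 + 33·0 + 18·2 = 192
Q has the highest Borda score (292).

Q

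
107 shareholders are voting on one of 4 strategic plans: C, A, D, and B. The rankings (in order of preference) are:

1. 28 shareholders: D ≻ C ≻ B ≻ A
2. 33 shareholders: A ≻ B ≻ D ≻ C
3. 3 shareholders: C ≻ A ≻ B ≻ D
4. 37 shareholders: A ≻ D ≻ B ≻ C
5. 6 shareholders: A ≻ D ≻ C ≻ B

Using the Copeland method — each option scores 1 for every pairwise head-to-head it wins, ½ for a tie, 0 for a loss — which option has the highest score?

C: loses to A, D, and B → score 0.
A: beats C, D, and B → score 3.
D: beats C and B; loses to A → score 2.
B: beats C; loses to A and D → score 1.
A has the best pairwise record.

A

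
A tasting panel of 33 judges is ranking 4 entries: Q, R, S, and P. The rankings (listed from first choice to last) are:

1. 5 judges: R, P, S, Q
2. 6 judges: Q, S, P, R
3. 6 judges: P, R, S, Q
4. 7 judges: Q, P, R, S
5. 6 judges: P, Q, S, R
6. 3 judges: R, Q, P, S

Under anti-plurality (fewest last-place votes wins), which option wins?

Last-place votes: Q 11, R 12, S 10, P 0.
P is ranked last by the fewest voters, so P wins.

P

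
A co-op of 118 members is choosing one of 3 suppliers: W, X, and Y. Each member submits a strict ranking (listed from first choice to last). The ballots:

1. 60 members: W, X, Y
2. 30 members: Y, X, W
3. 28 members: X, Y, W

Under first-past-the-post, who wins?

First-place votes: W 60, X 28, Y 30.
W has the most first-place votes.

W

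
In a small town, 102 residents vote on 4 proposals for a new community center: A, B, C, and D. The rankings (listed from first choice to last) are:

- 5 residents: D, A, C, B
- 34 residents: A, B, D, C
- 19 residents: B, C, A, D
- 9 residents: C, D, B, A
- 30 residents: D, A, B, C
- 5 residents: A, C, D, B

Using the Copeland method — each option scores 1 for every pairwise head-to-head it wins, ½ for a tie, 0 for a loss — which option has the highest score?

A: beats B, C, and D → score 3.
B: beats C and D; loses to A → score 2.
C: loses to A, B, and D → score 0.
D: beats C; loses to A and B → score 1.
A has the best pairwise record.

A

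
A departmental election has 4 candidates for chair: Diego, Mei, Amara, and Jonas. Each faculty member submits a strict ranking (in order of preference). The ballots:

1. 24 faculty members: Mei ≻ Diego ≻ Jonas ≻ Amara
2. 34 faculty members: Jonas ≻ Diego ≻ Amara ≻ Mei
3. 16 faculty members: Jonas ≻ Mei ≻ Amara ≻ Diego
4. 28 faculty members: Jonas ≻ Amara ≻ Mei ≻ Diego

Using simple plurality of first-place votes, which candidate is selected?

First-place votes: Diego 0, Mei 24, Amara 0, Jonas 78.
Jonas has the most first-place votes.

Jonas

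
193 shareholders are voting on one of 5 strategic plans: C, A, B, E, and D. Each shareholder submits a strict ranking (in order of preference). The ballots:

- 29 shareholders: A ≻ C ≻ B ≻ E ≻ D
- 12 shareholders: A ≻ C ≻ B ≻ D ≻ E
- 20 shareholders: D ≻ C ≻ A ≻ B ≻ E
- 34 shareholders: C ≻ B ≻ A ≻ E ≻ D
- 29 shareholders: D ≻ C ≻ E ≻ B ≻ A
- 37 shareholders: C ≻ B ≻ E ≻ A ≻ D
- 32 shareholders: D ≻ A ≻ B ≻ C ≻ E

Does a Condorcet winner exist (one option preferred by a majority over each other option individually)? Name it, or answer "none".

C vs A: 120–73 for C.
C vs B: 161–32 for C.
C vs E: 193–0 for C.
C vs D: 112–81 for C.
C beats every other option head-to-head.

C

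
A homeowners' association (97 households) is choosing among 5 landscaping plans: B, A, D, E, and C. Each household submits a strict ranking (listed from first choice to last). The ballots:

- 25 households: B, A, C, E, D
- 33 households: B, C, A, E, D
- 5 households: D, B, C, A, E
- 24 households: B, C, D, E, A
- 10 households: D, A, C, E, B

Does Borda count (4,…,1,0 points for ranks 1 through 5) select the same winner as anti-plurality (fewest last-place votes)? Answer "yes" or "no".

no

Borda — scores: B 343, A 176, D 108, E 92, C 251. Winner: B.
Anti-plurality — last-place votes: B 10, A 24, D 58, E 5, C 0. Winner: C.
The two methods disagree.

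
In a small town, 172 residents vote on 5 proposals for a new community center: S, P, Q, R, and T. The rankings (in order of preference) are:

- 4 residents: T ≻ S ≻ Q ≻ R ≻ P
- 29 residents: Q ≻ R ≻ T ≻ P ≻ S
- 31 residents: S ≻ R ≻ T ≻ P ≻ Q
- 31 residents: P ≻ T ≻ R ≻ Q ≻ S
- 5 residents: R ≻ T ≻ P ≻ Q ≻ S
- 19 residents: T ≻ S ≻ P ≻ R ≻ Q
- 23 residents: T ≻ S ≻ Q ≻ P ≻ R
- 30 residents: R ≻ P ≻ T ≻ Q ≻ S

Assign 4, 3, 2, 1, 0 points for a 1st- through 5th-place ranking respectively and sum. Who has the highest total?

S: 4·3 + 29·0 + 31·4 + 31·0 + 5·0 + 19·3 + 23·3 + 30·0 = 262
P: 4·0 + 29·1 + 31·1 + 31·4 + 5·2 + 19·2 + 23·1 + 30·3 = 345
Q: 4·2 + 29·4 + 31·0 + 31·1 + 5·1 + 19·0 + 23·2 + 30·1 = 236
R: 4·1 + 29·3 + 31·3 + 31·2 + 5·4 + 19·1 + 23·0 + 30·4 = 405
T: 4·4 + 29·2 + 31·2 + 31·3 + 5·3 + 19·4 + 23·4 + 30·2 = 472
T has the highest Borda score (472).

T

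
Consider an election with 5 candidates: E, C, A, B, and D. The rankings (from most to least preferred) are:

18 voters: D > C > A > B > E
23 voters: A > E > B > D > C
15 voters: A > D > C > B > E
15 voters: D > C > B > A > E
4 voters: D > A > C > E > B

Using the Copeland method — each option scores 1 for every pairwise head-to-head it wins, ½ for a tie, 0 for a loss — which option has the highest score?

A

E: loses to C, A, B, and D → score 0.
C: beats E and B; loses to A and D → score 2.
A: beats E, C, B, and D → score 4.
B: beats E; loses to C, A, and D → score 1.
D: beats E, C, and B; loses to A → score 3.
A has the best pairwise record.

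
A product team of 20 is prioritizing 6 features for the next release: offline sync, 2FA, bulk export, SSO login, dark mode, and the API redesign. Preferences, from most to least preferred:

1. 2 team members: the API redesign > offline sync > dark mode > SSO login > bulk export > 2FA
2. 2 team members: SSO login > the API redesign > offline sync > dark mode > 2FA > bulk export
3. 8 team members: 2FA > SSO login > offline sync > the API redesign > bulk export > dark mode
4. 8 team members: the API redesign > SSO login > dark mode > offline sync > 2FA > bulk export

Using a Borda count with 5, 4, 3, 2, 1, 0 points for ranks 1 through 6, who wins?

offline sync: 2·4 + 2·3 + 8·3 + 8·2 = 54
2FA: 2·0 + 2·1 + 8·5 + 8·1 = 50
bulk export: 2·1 + 2·0 + 8·1 + 8·0 = 10
SSO login: 2·2 + 2·5 + 8·4 + 8·4 = 78
dark mode: 2·3 + 2·2 + 8·0 + 8·3 = 34
the API redesign: 2·5 + 2·4 + 8·2 + 8·5 = 74
SSO login has the highest Borda score (78).

SSO login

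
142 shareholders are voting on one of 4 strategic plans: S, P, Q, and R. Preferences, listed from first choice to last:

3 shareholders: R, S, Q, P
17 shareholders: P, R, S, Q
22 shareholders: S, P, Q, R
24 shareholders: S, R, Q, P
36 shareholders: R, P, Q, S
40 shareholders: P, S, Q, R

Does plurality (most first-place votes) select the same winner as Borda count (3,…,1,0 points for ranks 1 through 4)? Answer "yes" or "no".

yes

Plurality — first-place votes: S 46, P 57, Q 0, R 39. Winner: P.
Borda — scores: S 241, P 287, Q 125, R 199. Winner: P.
The two methods agree.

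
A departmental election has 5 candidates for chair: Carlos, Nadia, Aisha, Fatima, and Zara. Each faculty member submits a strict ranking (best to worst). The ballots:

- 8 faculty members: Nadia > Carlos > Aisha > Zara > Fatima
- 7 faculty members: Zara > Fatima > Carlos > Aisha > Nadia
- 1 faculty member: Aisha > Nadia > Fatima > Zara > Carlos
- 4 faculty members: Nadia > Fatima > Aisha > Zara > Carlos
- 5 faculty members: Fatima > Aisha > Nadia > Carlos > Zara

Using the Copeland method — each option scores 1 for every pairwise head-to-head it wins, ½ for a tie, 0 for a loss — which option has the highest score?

Carlos: beats Aisha and Zara; loses to Nadia and Fatima → score 2.
Nadia: beats Carlos, Fatima, and Zara; loses to Aisha → score 3.
Aisha: beats Nadia and Zara; loses to Carlos and Fatima → score 2.
Fatima: beats Carlos and Aisha; loses to Nadia and Zara → score 2.
Zara: beats Fatima; loses to Carlos, Nadia, and Aisha → score 1.
Nadia has the best pairwise record.

Nadia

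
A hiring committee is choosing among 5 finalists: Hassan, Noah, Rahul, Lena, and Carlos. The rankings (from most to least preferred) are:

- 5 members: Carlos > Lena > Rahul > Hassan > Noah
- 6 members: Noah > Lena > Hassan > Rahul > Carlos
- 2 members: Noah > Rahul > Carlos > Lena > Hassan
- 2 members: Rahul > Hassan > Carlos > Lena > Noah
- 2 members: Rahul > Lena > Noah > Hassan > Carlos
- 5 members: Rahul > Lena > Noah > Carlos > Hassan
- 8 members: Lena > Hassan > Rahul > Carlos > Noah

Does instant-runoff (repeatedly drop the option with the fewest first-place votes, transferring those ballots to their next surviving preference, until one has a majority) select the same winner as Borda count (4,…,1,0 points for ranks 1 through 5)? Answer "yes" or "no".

yes

Instant-runoff — R1 Hassan 0, Noah 8, Rahul 9, Lena 8, Carlos 5 (Hassan out); R2 Noah 8, Rahul 9, Lena 8, Carlos 5 (Carlos out); R3 Noah 8, Rahul 9, Lena 13 (Noah out); R4 Rahul 11, Lena 19 (Lena winner). Winner: Lena.
Borda — scores: Hassan 49, Noah 46, Rahul 74, Lena 90, Carlos 41. Winner: Lena.
The two methods agree.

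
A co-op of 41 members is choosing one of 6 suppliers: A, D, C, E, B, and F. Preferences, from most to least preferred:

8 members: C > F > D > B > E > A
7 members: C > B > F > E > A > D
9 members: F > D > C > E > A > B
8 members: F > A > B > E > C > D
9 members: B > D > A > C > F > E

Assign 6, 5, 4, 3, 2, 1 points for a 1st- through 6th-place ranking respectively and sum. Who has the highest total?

F

A: 8·1 + 7·2 + 9·2 + 8·5 + 9·4 = 116
D: 8·4 + 7·1 + 9·5 + 8·1 + 9·5 = 137
C: 8·6 + 7·6 + 9·4 + 8·2 + 9·3 = 169
E: 8·2 + 7·3 + 9·3 + 8·3 + 9·1 = 97
B: 8·3 + 7·5 + 9·1 + 8·4 + 9·6 = 154
F: 8·5 + 7·4 + 9·6 + 8·6 + 9·2 = 188
F has the highest Borda score (188).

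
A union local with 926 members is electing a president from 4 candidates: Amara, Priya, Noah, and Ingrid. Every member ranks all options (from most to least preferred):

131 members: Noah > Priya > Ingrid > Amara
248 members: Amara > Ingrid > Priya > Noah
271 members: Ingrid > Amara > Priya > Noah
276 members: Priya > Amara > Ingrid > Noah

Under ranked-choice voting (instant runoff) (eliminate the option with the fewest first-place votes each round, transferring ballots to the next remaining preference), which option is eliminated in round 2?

Amara

Round 1: Amara 248, Priya 276, Noah 131, Ingrid 271. Eliminate Noah.
Round 2: Amara 248, Priya 407, Ingrid 271. Eliminate Amara.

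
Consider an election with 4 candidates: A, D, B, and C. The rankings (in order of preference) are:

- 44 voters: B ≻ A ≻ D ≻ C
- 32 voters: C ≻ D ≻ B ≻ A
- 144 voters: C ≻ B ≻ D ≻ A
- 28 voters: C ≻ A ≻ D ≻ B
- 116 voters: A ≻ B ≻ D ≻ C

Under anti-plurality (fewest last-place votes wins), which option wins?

Last-place votes: A 176, D 0, B 28, C 160.
D is ranked last by the fewest voters, so D wins.

D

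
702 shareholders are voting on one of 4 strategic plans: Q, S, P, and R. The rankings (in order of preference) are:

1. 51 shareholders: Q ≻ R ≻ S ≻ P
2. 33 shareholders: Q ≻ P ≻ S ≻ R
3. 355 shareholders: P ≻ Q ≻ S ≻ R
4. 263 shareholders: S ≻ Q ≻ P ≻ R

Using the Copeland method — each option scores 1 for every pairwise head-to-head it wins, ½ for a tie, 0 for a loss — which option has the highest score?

Q: beats S and R; loses to P → score 2.
S: beats R; loses to Q and P → score 1.
P: beats Q, S, and R → score 3.
R: loses to Q, S, and P → score 0.
P has the best pairwise record.

P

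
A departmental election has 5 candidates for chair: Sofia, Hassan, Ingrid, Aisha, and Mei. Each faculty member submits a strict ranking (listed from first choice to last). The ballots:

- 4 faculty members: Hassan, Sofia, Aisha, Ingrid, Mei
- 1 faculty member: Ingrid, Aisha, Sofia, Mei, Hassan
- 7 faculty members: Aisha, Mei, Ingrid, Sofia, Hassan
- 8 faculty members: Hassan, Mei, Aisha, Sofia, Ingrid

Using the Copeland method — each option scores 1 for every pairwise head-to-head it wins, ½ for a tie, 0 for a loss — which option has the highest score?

Hassan

Sofia: beats Ingrid; loses to Hassan, Aisha, and Mei → score 1.
Hassan: beats Sofia, Ingrid, Aisha, and Mei → score 4.
Ingrid: loses to Sofia, Hassan, Aisha, and Mei → score 0.
Aisha: beats Sofia, Ingrid, and Mei; loses to Hassan → score 3.
Mei: beats Sofia and Ingrid; loses to Hassan and Aisha → score 2.
Hassan has the best pairwise record.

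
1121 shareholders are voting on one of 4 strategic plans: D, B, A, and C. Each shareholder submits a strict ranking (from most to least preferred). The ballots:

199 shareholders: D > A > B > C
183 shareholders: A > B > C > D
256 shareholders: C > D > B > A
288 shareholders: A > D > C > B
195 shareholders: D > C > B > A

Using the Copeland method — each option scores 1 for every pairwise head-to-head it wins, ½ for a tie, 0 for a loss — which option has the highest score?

D

D: beats B, A, and C → score 3.
B: loses to D, A, and C → score 0.
A: beats B and C; loses to D → score 2.
C: beats B; loses to D and A → score 1.
D has the best pairwise record.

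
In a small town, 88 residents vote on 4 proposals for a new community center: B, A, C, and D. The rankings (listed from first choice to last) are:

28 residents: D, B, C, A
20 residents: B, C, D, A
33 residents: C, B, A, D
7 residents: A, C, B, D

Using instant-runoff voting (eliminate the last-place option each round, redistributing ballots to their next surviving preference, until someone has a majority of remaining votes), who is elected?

C

Round 1: B 20, A 7, C 33, D 28. Eliminate A.
Round 2: B 20, C 40, D 28. Eliminate B.
Round 3: C 60, D 28. C has a majority.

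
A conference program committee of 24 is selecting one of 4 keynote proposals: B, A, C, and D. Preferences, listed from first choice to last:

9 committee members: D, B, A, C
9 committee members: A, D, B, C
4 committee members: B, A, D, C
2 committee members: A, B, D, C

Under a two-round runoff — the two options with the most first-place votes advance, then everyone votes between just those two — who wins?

Round 1 first-place votes: B 4, A 11, C 0, D 9.
A and D advance.
Runoff: A is preferred to D by 15 voters; D by 9.
A wins the runoff.

A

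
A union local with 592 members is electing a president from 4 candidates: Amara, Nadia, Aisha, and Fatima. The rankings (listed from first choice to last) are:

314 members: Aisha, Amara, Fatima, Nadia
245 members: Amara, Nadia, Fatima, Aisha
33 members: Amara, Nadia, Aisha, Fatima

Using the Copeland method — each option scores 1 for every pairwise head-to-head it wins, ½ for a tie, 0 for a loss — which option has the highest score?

Amara: beats Nadia and Fatima; loses to Aisha → score 2.
Nadia: loses to Amara, Aisha, and Fatima → score 0.
Aisha: beats Amara, Nadia, and Fatima → score 3.
Fatima: beats Nadia; loses to Amara and Aisha → score 1.
Aisha has the best pairwise record.

Aisha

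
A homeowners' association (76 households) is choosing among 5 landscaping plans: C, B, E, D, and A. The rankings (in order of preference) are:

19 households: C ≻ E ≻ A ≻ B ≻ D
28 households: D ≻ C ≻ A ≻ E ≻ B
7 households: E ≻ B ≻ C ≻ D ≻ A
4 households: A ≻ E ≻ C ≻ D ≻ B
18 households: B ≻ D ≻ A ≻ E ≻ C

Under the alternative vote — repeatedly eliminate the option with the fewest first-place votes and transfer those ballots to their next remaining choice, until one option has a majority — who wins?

B

Round 1: C 19, B 18, E 7, D 28, A 4. Eliminate A.
Round 2: C 19, B 18, E 11, D 28. Eliminate E.
Round 3: C 23, B 25, D 28. Eliminate C.
Round 4: B 44, D 32. B has a majority.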